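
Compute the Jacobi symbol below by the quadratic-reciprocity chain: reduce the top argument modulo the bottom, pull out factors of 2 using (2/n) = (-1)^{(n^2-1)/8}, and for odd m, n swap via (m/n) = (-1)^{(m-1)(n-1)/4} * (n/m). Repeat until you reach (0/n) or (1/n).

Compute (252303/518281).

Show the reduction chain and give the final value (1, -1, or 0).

flip (252303/518281) -> (518281/252303): both odd, 252303 mod 4 = 3, 518281 mod 4 = 1, so the flip contributes +1; sign now +1
(518281/252303): 518281 mod 252303 = 13675, so (518281/252303) = (13675/252303)
flip (13675/252303) -> (252303/13675): both odd, 13675 mod 4 = 3, 252303 mod 4 = 3, so the flip contributes -1; sign now -1
(252303/13675): 252303 mod 13675 = 6153, so (252303/13675) = (6153/13675)
flip (6153/13675) -> (13675/6153): both odd, 6153 mod 4 = 1, 13675 mod 4 = 3, so the flip contributes +1; sign now -1
(13675/6153): 13675 mod 6153 = 1369, so (13675/6153) = (1369/6153)
flip (1369/6153) -> (6153/1369): both odd, 1369 mod 4 = 1, 6153 mod 4 = 1, so the flip contributes +1; sign now -1
(6153/1369): 6153 mod 1369 = 677, so (6153/1369) = (677/1369)
flip (677/1369) -> (1369/677): both odd, 677 mod 4 = 1, 1369 mod 4 = 1, so the flip contributes +1; sign now -1
(1369/677): 1369 mod 677 = 15, so (1369/677) = (15/677)
flip (15/677) -> (677/15): both odd, 15 mod 4 = 3, 677 mod 4 = 1, so the flip contributes +1; sign now -1
(677/15): 677 mod 15 = 2, so (677/15) = (2/15)
factor out 2^1: 2 = 2^1·1; with 15 mod 8 = 7, (2/15) = +1; sign now -1; continue with (1/15)
reached (1/15) = 1, so the symbol is -1

-1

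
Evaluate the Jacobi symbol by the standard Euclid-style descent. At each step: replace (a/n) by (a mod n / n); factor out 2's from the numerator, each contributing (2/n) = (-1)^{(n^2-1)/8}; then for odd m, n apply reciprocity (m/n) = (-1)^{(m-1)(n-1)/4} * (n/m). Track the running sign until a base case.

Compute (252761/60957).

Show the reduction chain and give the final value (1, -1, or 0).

(252761/60957) = (8933/60957)   [reduce mod 60957]
reciprocity: (8933/60957) = +1·(60957/8933) since 8933 mod 4 = 1, 60957 mod 4 = 1; sign now +1
(60957/8933) = (7359/8933)   [reduce mod 8933]
reciprocity: (7359/8933) = +1·(8933/7359) since 7359 mod 4 = 3, 8933 mod 4 = 1; sign now +1
(8933/7359) = (1574/7359)   [reduce mod 7359]
1574 = 2^1·787; (2/7359) = +1 since 7359 mod 8 = 7, so (1574/7359) = (+1)^1·(787/7359); sign now +1
reciprocity: (787/7359) = -1·(7359/787) since 787 mod 4 = 3, 7359 mod 4 = 3; sign now -1
(7359/787) = (276/787)   [reduce mod 787]
276 = 2^2·69; (2/787) = -1 since 787 mod 8 = 3, so (276/787) = (-1)^2·(69/787); sign now -1
reciprocity: (69/787) = +1·(787/69) since 69 mod 4 = 1, 787 mod 4 = 3; sign now -1
(787/69) = (28/69)   [reduce mod 69]
28 = 2^2·7; (2/69) = -1 since 69 mod 8 = 5, so (28/69) = (-1)^2·(7/69); sign now -1
reciprocity: (7/69) = +1·(69/7) since 7 mod 4 = 3, 69 mod 4 = 1; sign now -1
(69/7) = (6/7)   [reduce mod 7]
6 = 2^1·3; (2/7) = +1 since 7 mod 8 = 7, so (6/7) = (+1)^1·(3/7); sign now -1
reciprocity: (3/7) = -1·(7/3) since 3 mod 4 = 3, 7 mod 4 = 3; sign now +1
(7/3) = (1/3)   [reduce mod 3]
(1/3) = 1; final value = sign = +1

1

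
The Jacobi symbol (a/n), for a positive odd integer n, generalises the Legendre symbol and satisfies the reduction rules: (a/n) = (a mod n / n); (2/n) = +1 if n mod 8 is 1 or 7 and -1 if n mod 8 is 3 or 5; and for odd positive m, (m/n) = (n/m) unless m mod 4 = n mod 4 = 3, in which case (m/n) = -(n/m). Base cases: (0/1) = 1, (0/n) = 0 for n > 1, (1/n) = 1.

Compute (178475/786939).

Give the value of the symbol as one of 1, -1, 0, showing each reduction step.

1

flip (178475/786939) -> (786939/178475): both odd, 178475 mod 4 = 3, 786939 mod 4 = 3, so the flip contributes -1; sign now -1
(786939/178475): 786939 mod 178475 = 73039, so (786939/178475) = (73039/178475)
flip (73039/178475) -> (178475/73039): both odd, 73039 mod 4 = 3, 178475 mod 4 = 3, so the flip contributes -1; sign now +1
(178475/73039): 178475 mod 73039 = 32397, so (178475/73039) = (32397/73039)
flip (32397/73039) -> (73039/32397): both odd, 32397 mod 4 = 1, 73039 mod 4 = 3, so the flip contributes +1; sign now +1
(73039/32397): 73039 mod 32397 = 8245, so (73039/32397) = (8245/32397)
flip (8245/32397) -> (32397/8245): both odd, 8245 mod 4 = 1, 32397 mod 4 = 1, so the flip contributes +1; sign now +1
(32397/8245): 32397 mod 8245 = 7662, so (32397/8245) = (7662/8245)
factor out 2^1: 7662 = 2^1·3831; with 8245 mod 8 = 5, (2/8245) = -1; sign now -1; continue with (3831/8245)
flip (3831/8245) -> (8245/3831): both odd, 3831 mod 4 = 3, 8245 mod 4 = 1, so the flip contributes +1; sign now -1
(8245/3831): 8245 mod 3831 = 583, so (8245/3831) = (583/3831)
flip (583/3831) -> (3831/583): both odd, 583 mod 4 = 3, 3831 mod 4 = 3, so the flip contributes -1; sign now +1
(3831/583): 3831 mod 583 = 333, so (3831/583) = (333/583)
flip (333/583) -> (583/333): both odd, 333 mod 4 = 1, 583 mod 4 = 3, so the flip contributes +1; sign now +1
(583/333): 583 mod 333 = 250, so (583/333) = (250/333)
factor out 2^1: 250 = 2^1·125; with 333 mod 8 = 5, (2/333) = -1; sign now -1; continue with (125/333)
flip (125/333) -> (333/125): both odd, 125 mod 4 = 1, 333 mod 4 = 1, so the flip contributes +1; sign now -1
(333/125): 333 mod 125 = 83, so (333/125) = (83/125)
flip (83/125) -> (125/83): both odd, 83 mod 4 = 3, 125 mod 4 = 1, so the flip contributes +1; sign now -1
(125/83): 125 mod 83 = 42, so (125/83) = (42/83)
factor out 2^1: 42 = 2^1·21; with 83 mod 8 = 3, (2/83) = -1; sign now +1; continue with (21/83)
flip (21/83) -> (83/21): both odd, 21 mod 4 = 1, 83 mod 4 = 3, so the flip contributes +1; sign now +1
(83/21): 83 mod 21 = 20, so (83/21) = (20/21)
factor out 2^2: 20 = 2^2·5; with 21 mod 8 = 5, (2/21) = -1; sign now +1; continue with (5/21)
flip (5/21) -> (21/5): both odd, 5 mod 4 = 1, 21 mod 4 = 1, so the flip contributes +1; sign now +1
(21/5): 21 mod 5 = 1, so (21/5) = (1/5)
reached (1/5) = 1, so the symbol is +1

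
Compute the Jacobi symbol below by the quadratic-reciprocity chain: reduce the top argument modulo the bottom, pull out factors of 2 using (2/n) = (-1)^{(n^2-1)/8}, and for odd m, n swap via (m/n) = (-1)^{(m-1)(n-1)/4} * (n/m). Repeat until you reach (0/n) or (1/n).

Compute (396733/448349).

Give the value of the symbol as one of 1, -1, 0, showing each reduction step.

1

flip (396733/448349) -> (448349/396733): both odd, 396733 mod 4 = 1, 448349 mod 4 = 1, so the flip contributes +1; sign now +1
(448349/396733): 448349 mod 396733 = 51616, so (448349/396733) = (51616/396733)
factor out 2^5: 51616 = 2^5·1613; with 396733 mod 8 = 5, (2/396733) = -1; sign now -1; continue with (1613/396733)
flip (1613/396733) -> (396733/1613): both odd, 1613 mod 4 = 1, 396733 mod 4 = 1, so the flip contributes +1; sign now -1
(396733/1613): 396733 mod 1613 = 1548, so (396733/1613) = (1548/1613)
factor out 2^2: 1548 = 2^2·387; with 1613 mod 8 = 5, (2/1613) = -1; sign now -1; continue with (387/1613)
flip (387/1613) -> (1613/387): both odd, 387 mod 4 = 3, 1613 mod 4 = 1, so the flip contributes +1; sign now -1
(1613/387): 1613 mod 387 = 65, so (1613/387) = (65/387)
flip (65/387) -> (387/65): both odd, 65 mod 4 = 1, 387 mod 4 = 3, so the flip contributes +1; sign now -1
(387/65): 387 mod 65 = 62, so (387/65) = (62/65)
factor out 2^1: 62 = 2^1·31; with 65 mod 8 = 1, (2/65) = +1; sign now -1; continue with (31/65)
flip (31/65) -> (65/31): both odd, 31 mod 4 = 3, 65 mod 4 = 1, so the flip contributes +1; sign now -1
(65/31): 65 mod 31 = 3, so (65/31) = (3/31)
flip (3/31) -> (31/3): both odd, 3 mod 4 = 3, 31 mod 4 = 3, so the flip contributes -1; sign now +1
(31/3): 31 mod 3 = 1, so (31/3) = (1/3)
reached (1/3) = 1, so the symbol is +1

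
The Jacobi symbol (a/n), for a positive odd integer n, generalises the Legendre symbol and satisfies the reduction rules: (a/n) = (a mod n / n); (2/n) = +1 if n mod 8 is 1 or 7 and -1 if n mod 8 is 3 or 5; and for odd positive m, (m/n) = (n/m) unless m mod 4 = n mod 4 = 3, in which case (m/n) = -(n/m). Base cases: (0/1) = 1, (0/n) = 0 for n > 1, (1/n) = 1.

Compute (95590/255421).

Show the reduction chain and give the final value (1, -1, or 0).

factor out 2^1: 95590 = 2^1·47795; with 255421 mod 8 = 5, (2/255421) = -1; sign now -1; continue with (47795/255421)
flip (47795/255421) -> (255421/47795): both odd, 47795 mod 4 = 3, 255421 mod 4 = 1, so the flip contributes +1; sign now -1
(255421/47795): 255421 mod 47795 = 16446, so (255421/47795) = (16446/47795)
factor out 2^1: 16446 = 2^1·8223; with 47795 mod 8 = 3, (2/47795) = -1; sign now +1; continue with (8223/47795)
flip (8223/47795) -> (47795/8223): both odd, 8223 mod 4 = 3, 47795 mod 4 = 3, so the flip contributes -1; sign now -1
(47795/8223): 47795 mod 8223 = 6680, so (47795/8223) = (6680/8223)
factor out 2^3: 6680 = 2^3·835; with 8223 mod 8 = 7, (2/8223) = +1; sign now -1; continue with (835/8223)
flip (835/8223) -> (8223/835): both odd, 835 mod 4 = 3, 8223 mod 4 = 3, so the flip contributes -1; sign now +1
(8223/835): 8223 mod 835 = 708, so (8223/835) = (708/835)
factor out 2^2: 708 = 2^2·177; with 835 mod 8 = 3, (2/835) = -1; sign now +1; continue with (177/835)
flip (177/835) -> (835/177): both odd, 177 mod 4 = 1, 835 mod 4 = 3, so the flip contributes +1; sign now +1
(835/177): 835 mod 177 = 127, so (835/177) = (127/177)
flip (127/177) -> (177/127): both odd, 127 mod 4 = 3, 177 mod 4 = 1, so the flip contributes +1; sign now +1
(177/127): 177 mod 127 = 50, so (177/127) = (50/127)
factor out 2^1: 50 = 2^1·25; with 127 mod 8 = 7, (2/127) = +1; sign now +1; continue with (25/127)
flip (25/127) -> (127/25): both odd, 25 mod 4 = 1, 127 mod 4 = 3, so the flip contributes +1; sign now +1
(127/25): 127 mod 25 = 2, so (127/25) = (2/25)
factor out 2^1: 2 = 2^1·1; with 25 mod 8 = 1, (2/25) = +1; sign now +1; continue with (1/25)
reached (1/25) = 1, so the symbol is +1

1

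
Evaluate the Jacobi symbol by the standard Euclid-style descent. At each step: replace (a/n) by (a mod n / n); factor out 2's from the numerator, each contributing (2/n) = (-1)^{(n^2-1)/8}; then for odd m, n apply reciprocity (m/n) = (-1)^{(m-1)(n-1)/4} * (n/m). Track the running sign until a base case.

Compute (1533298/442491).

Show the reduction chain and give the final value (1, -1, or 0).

-1

(1533298/442491) = (205825/442491)   [reduce mod 442491]
reciprocity: (205825/442491) = +1·(442491/205825) since 205825 mod 4 = 1, 442491 mod 4 = 3; sign now +1
(442491/205825) = (30841/205825)   [reduce mod 205825]
reciprocity: (30841/205825) = +1·(205825/30841) since 30841 mod 4 = 1, 205825 mod 4 = 1; sign now +1
(205825/30841) = (20779/30841)   [reduce mod 30841]
reciprocity: (20779/30841) = +1·(30841/20779) since 20779 mod 4 = 3, 30841 mod 4 = 1; sign now +1
(30841/20779) = (10062/20779)   [reduce mod 20779]
10062 = 2^1·5031; (2/20779) = -1 since 20779 mod 8 = 3, so (10062/20779) = (-1)^1·(5031/20779); sign now -1
reciprocity: (5031/20779) = -1·(20779/5031) since 5031 mod 4 = 3, 20779 mod 4 = 3; sign now +1
(20779/5031) = (655/5031)   [reduce mod 5031]
reciprocity: (655/5031) = -1·(5031/655) since 655 mod 4 = 3, 5031 mod 4 = 3; sign now -1
(5031/655) = (446/655)   [reduce mod 655]
446 = 2^1·223; (2/655) = +1 since 655 mod 8 = 7, so (446/655) = (+1)^1·(223/655); sign now -1
reciprocity: (223/655) = -1·(655/223) since 223 mod 4 = 3, 655 mod 4 = 3; sign now +1
(655/223) = (209/223)   [reduce mod 223]
reciprocity: (209/223) = +1·(223/209) since 209 mod 4 = 1, 223 mod 4 = 3; sign now +1
(223/209) = (14/209)   [reduce mod 209]
14 = 2^1·7; (2/209) = +1 since 209 mod 8 = 1, so (14/209) = (+1)^1·(7/209); sign now +1
reciprocity: (7/209) = +1·(209/7) since 7 mod 4 = 3, 209 mod 4 = 1; sign now +1
(209/7) = (6/7)   [reduce mod 7]
6 = 2^1·3; (2/7) = +1 since 7 mod 8 = 7, so (6/7) = (+1)^1·(3/7); sign now +1
reciprocity: (3/7) = -1·(7/3) since 3 mod 4 = 3, 7 mod 4 = 3; sign now -1
(7/3) = (1/3)   [reduce mod 3]
(1/3) = 1; final value = sign = -1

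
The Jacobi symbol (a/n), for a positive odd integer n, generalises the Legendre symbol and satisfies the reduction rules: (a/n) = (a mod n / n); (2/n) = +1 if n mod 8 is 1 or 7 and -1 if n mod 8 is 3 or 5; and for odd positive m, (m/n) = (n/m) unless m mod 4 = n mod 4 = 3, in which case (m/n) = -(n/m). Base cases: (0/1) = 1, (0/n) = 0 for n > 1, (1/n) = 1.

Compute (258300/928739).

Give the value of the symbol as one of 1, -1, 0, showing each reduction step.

258300 = 2^2·64575; (2/928739) = -1 since 928739 mod 8 = 3, so (258300/928739) = (-1)^2·(64575/928739); sign now +1
reciprocity: (64575/928739) = -1·(928739/64575) since 64575 mod 4 = 3, 928739 mod 4 = 3; sign now -1
(928739/64575) = (24689/64575)   [reduce mod 64575]
reciprocity: (24689/64575) = +1·(64575/24689) since 24689 mod 4 = 1, 64575 mod 4 = 3; sign now -1
(64575/24689) = (15197/24689)   [reduce mod 24689]
reciprocity: (15197/24689) = +1·(24689/15197) since 15197 mod 4 = 1, 24689 mod 4 = 1; sign now -1
(24689/15197) = (9492/15197)   [reduce mod 15197]
9492 = 2^2·2373; (2/15197) = -1 since 15197 mod 8 = 5, so (9492/15197) = (-1)^2·(2373/15197); sign now -1
reciprocity: (2373/15197) = +1·(15197/2373) since 2373 mod 4 = 1, 15197 mod 4 = 1; sign now -1
(15197/2373) = (959/2373)   [reduce mod 2373]
reciprocity: (959/2373) = +1·(2373/959) since 959 mod 4 = 3, 2373 mod 4 = 1; sign now -1
(2373/959) = (455/959)   [reduce mod 959]
reciprocity: (455/959) = -1·(959/455) since 455 mod 4 = 3, 959 mod 4 = 3; sign now +1
(959/455) = (49/455)   [reduce mod 455]
reciprocity: (49/455) = +1·(455/49) since 49 mod 4 = 1, 455 mod 4 = 3; sign now +1
(455/49) = (14/49)   [reduce mod 49]
14 = 2^1·7; (2/49) = +1 since 49 mod 8 = 1, so (14/49) = (+1)^1·(7/49); sign now +1
reciprocity: (7/49) = +1·(49/7) since 7 mod 4 = 3, 49 mod 4 = 1; sign now +1
(49/7) = (0/7)   [reduce mod 7]
(0/7) = 0   [gcd(a, n) > 1]; final value = 0

0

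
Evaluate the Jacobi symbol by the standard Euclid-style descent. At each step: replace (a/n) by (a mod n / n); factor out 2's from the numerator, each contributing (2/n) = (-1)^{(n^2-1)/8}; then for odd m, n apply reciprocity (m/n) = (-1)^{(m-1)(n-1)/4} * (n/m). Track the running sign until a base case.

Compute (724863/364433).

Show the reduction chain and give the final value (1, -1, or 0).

1

(724863/364433) = (360430/364433)   [reduce mod 364433]
360430 = 2^1·180215; (2/364433) = +1 since 364433 mod 8 = 1, so (360430/364433) = (+1)^1·(180215/364433); sign now +1
reciprocity: (180215/364433) = +1·(364433/180215) since 180215 mod 4 = 3, 364433 mod 4 = 1; sign now +1
(364433/180215) = (4003/180215)   [reduce mod 180215]
reciprocity: (4003/180215) = -1·(180215/4003) since 4003 mod 4 = 3, 180215 mod 4 = 3; sign now -1
(180215/4003) = (80/4003)   [reduce mod 4003]
80 = 2^4·5; (2/4003) = -1 since 4003 mod 8 = 3, so (80/4003) = (-1)^4·(5/4003); sign now -1
reciprocity: (5/4003) = +1·(4003/5) since 5 mod 4 = 1, 4003 mod 4 = 3; sign now -1
(4003/5) = (3/5)   [reduce mod 5]
reciprocity: (3/5) = +1·(5/3) since 3 mod 4 = 3, 5 mod 4 = 1; sign now -1
(5/3) = (2/3)   [reduce mod 3]
2 = 2^1·1; (2/3) = -1 since 3 mod 8 = 3, so (2/3) = (-1)^1·(1/3); sign now +1
(1/3) = 1; final value = sign = +1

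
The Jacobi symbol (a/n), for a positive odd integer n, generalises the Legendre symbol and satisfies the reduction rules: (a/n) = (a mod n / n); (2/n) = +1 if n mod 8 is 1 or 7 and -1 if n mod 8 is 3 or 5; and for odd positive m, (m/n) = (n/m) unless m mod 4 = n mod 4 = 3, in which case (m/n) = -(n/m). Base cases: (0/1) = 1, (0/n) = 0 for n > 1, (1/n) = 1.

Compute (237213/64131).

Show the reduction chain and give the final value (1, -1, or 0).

0

(237213/64131) = (44820/64131)   [reduce mod 64131]
44820 = 2^2·11205; (2/64131) = -1 since 64131 mod 8 = 3, so (44820/64131) = (-1)^2·(11205/64131); sign now +1
reciprocity: (11205/64131) = +1·(64131/11205) since 11205 mod 4 = 1, 64131 mod 4 = 3; sign now +1
(64131/11205) = (8106/11205)   [reduce mod 11205]
8106 = 2^1·4053; (2/11205) = -1 since 11205 mod 8 = 5, so (8106/11205) = (-1)^1·(4053/11205); sign now -1
reciprocity: (4053/11205) = +1·(11205/4053) since 4053 mod 4 = 1, 11205 mod 4 = 1; sign now -1
(11205/4053) = (3099/4053)   [reduce mod 4053]
reciprocity: (3099/4053) = +1·(4053/3099) since 3099 mod 4 = 3, 4053 mod 4 = 1; sign now -1
(4053/3099) = (954/3099)   [reduce mod 3099]
954 = 2^1·477; (2/3099) = -1 since 3099 mod 8 = 3, so (954/3099) = (-1)^1·(477/3099); sign now +1
reciprocity: (477/3099) = +1·(3099/477) since 477 mod 4 = 1, 3099 mod 4 = 3; sign now +1
(3099/477) = (237/477)   [reduce mod 477]
reciprocity: (237/477) = +1·(477/237) since 237 mod 4 = 1, 477 mod 4 = 1; sign now +1
(477/237) = (3/237)   [reduce mod 237]
reciprocity: (3/237) = +1·(237/3) since 3 mod 4 = 3, 237 mod 4 = 1; sign now +1
(237/3) = (0/3)   [reduce mod 3]
(0/3) = 0   [gcd(a, n) > 1]; final value = 0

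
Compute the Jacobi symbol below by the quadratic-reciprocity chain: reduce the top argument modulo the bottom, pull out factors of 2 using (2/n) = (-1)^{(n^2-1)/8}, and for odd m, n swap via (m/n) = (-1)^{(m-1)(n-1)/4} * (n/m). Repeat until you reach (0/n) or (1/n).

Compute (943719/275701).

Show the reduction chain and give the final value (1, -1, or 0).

-1

(943719/275701): 943719 mod 275701 = 116616, so (943719/275701) = (116616/275701)
factor out 2^3: 116616 = 2^3·14577; with 275701 mod 8 = 5, (2/275701) = -1; sign now -1; continue with (14577/275701)
flip (14577/275701) -> (275701/14577): both odd, 14577 mod 4 = 1, 275701 mod 4 = 1, so the flip contributes +1; sign now -1
(275701/14577): 275701 mod 14577 = 13315, so (275701/14577) = (13315/14577)
flip (13315/14577) -> (14577/13315): both odd, 13315 mod 4 = 3, 14577 mod 4 = 1, so the flip contributes +1; sign now -1
(14577/13315): 14577 mod 13315 = 1262, so (14577/13315) = (1262/13315)
factor out 2^1: 1262 = 2^1·631; with 13315 mod 8 = 3, (2/13315) = -1; sign now +1; continue with (631/13315)
flip (631/13315) -> (13315/631): both odd, 631 mod 4 = 3, 13315 mod 4 = 3, so the flip contributes -1; sign now -1
(13315/631): 13315 mod 631 = 64, so (13315/631) = (64/631)
factor out 2^6: 64 = 2^6·1; with 631 mod 8 = 7, (2/631) = +1; sign now -1; continue with (1/631)
reached (1/631) = 1, so the symbol is -1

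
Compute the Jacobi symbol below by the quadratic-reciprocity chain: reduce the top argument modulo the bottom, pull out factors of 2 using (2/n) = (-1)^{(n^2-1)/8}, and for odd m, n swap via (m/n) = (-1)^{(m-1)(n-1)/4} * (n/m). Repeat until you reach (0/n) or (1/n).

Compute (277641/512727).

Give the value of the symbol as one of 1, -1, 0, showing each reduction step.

reciprocity: (277641/512727) = +1·(512727/277641) since 277641 mod 4 = 1, 512727 mod 4 = 3; sign now +1
(512727/277641) = (235086/277641)   [reduce mod 277641]
235086 = 2^1·117543; (2/277641) = +1 since 277641 mod 8 = 1, so (235086/277641) = (+1)^1·(117543/277641); sign now +1
reciprocity: (117543/277641) = +1·(277641/117543) since 117543 mod 4 = 3, 277641 mod 4 = 1; sign now +1
(277641/117543) = (42555/117543)   [reduce mod 117543]
reciprocity: (42555/117543) = -1·(117543/42555) since 42555 mod 4 = 3, 117543 mod 4 = 3; sign now -1
(117543/42555) = (32433/42555)   [reduce mod 42555]
reciprocity: (32433/42555) = +1·(42555/32433) since 32433 mod 4 = 1, 42555 mod 4 = 3; sign now -1
(42555/32433) = (10122/32433)   [reduce mod 32433]
10122 = 2^1·5061; (2/32433) = +1 since 32433 mod 8 = 1, so (10122/32433) = (+1)^1·(5061/32433); sign now -1
reciprocity: (5061/32433) = +1·(32433/5061) since 5061 mod 4 = 1, 32433 mod 4 = 1; sign now -1
(32433/5061) = (2067/5061)   [reduce mod 5061]
reciprocity: (2067/5061) = +1·(5061/2067) since 2067 mod 4 = 3, 5061 mod 4 = 1; sign now -1
(5061/2067) = (927/2067)   [reduce mod 2067]
reciprocity: (927/2067) = -1·(2067/927) since 927 mod 4 = 3, 2067 mod 4 = 3; sign now +1
(2067/927) = (213/927)   [reduce mod 927]
reciprocity: (213/927) = +1·(927/213) since 213 mod 4 = 1, 927 mod 4 = 3; sign now +1
(927/213) = (75/213)   [reduce mod 213]
reciprocity: (75/213) = +1·(213/75) since 75 mod 4 = 3, 213 mod 4 = 1; sign now +1
(213/75) = (63/75)   [reduce mod 75]
reciprocity: (63/75) = -1·(75/63) since 63 mod 4 = 3, 75 mod 4 = 3; sign now -1
(75/63) = (12/63)   [reduce mod 63]
12 = 2^2·3; (2/63) = +1 since 63 mod 8 = 7, so (12/63) = (+1)^2·(3/63); sign now -1
reciprocity: (3/63) = -1·(63/3) since 3 mod 4 = 3, 63 mod 4 = 3; sign now +1
(63/3) = (0/3)   [reduce mod 3]
(0/3) = 0   [gcd(a, n) > 1]; final value = 0

0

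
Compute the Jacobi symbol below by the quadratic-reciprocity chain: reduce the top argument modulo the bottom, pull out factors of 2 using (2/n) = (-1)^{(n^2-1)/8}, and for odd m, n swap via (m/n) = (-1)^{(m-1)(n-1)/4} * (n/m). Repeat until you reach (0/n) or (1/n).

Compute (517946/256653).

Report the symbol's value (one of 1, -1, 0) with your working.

-1

(517946/256653): 517946 mod 256653 = 4640, so (517946/256653) = (4640/256653)
factor out 2^5: 4640 = 2^5·145; with 256653 mod 8 = 5, (2/256653) = -1; sign now -1; continue with (145/256653)
flip (145/256653) -> (256653/145): both odd, 145 mod 4 = 1, 256653 mod 4 = 1, so the flip contributes +1; sign now -1
(256653/145): 256653 mod 145 = 3, so (256653/145) = (3/145)
flip (3/145) -> (145/3): both odd, 3 mod 4 = 3, 145 mod 4 = 1, so the flip contributes +1; sign now -1
(145/3): 145 mod 3 = 1, so (145/3) = (1/3)
reached (1/3) = 1, so the symbol is -1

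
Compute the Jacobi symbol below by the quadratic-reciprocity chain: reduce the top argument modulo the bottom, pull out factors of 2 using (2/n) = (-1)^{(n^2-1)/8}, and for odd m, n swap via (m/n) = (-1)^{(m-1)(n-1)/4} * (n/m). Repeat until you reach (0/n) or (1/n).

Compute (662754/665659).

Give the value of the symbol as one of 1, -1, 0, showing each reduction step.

factor out 2^1: 662754 = 2^1·331377; with 665659 mod 8 = 3, (2/665659) = -1; sign now -1; continue with (331377/665659)
flip (331377/665659) -> (665659/331377): both odd, 331377 mod 4 = 1, 665659 mod 4 = 3, so the flip contributes +1; sign now -1
(665659/331377): 665659 mod 331377 = 2905, so (665659/331377) = (2905/331377)
flip (2905/331377) -> (331377/2905): both odd, 2905 mod 4 = 1, 331377 mod 4 = 1, so the flip contributes +1; sign now -1
(331377/2905): 331377 mod 2905 = 207, so (331377/2905) = (207/2905)
flip (207/2905) -> (2905/207): both odd, 207 mod 4 = 3, 2905 mod 4 = 1, so the flip contributes +1; sign now -1
(2905/207): 2905 mod 207 = 7, so (2905/207) = (7/207)
flip (7/207) -> (207/7): both odd, 7 mod 4 = 3, 207 mod 4 = 3, so the flip contributes -1; sign now +1
(207/7): 207 mod 7 = 4, so (207/7) = (4/7)
factor out 2^2: 4 = 2^2·1; with 7 mod 8 = 7, (2/7) = +1; sign now +1; continue with (1/7)
reached (1/7) = 1, so the symbol is +1

1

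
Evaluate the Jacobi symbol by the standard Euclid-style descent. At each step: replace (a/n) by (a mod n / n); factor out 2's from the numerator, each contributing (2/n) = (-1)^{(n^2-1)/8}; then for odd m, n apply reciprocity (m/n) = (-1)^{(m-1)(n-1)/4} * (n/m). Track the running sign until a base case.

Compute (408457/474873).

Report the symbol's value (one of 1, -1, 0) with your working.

0

flip (408457/474873) -> (474873/408457): both odd, 408457 mod 4 = 1, 474873 mod 4 = 1, so the flip contributes +1; sign now +1
(474873/408457): 474873 mod 408457 = 66416, so (474873/408457) = (66416/408457)
factor out 2^4: 66416 = 2^4·4151; with 408457 mod 8 = 1, (2/408457) = +1; sign now +1; continue with (4151/408457)
flip (4151/408457) -> (408457/4151): both odd, 4151 mod 4 = 3, 408457 mod 4 = 1, so the flip contributes +1; sign now +1
(408457/4151): 408457 mod 4151 = 1659, so (408457/4151) = (1659/4151)
flip (1659/4151) -> (4151/1659): both odd, 1659 mod 4 = 3, 4151 mod 4 = 3, so the flip contributes -1; sign now -1
(4151/1659): 4151 mod 1659 = 833, so (4151/1659) = (833/1659)
flip (833/1659) -> (1659/833): both odd, 833 mod 4 = 1, 1659 mod 4 = 3, so the flip contributes +1; sign now -1
(1659/833): 1659 mod 833 = 826, so (1659/833) = (826/833)
factor out 2^1: 826 = 2^1·413; with 833 mod 8 = 1, (2/833) = +1; sign now -1; continue with (413/833)
flip (413/833) -> (833/413): both odd, 413 mod 4 = 1, 833 mod 4 = 1, so the flip contributes +1; sign now -1
(833/413): 833 mod 413 = 7, so (833/413) = (7/413)
flip (7/413) -> (413/7): both odd, 7 mod 4 = 3, 413 mod 4 = 1, so the flip contributes +1; sign now -1
(413/7): 413 mod 7 = 0, so (413/7) = (0/7)
reached (0/7); gcd(a, n) > 1, so (0/7) = 0 and the symbol is 0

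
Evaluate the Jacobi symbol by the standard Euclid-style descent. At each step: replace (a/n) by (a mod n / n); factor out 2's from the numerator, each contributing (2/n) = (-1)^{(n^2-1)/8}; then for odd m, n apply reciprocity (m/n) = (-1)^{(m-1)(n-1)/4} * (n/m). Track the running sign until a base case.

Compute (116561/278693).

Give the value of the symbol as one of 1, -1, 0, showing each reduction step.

0

flip (116561/278693) -> (278693/116561): both odd, 116561 mod 4 = 1, 278693 mod 4 = 1, so the flip contributes +1; sign now +1
(278693/116561): 278693 mod 116561 = 45571, so (278693/116561) = (45571/116561)
flip (45571/116561) -> (116561/45571): both odd, 45571 mod 4 = 3, 116561 mod 4 = 1, so the flip contributes +1; sign now +1
(116561/45571): 116561 mod 45571 = 25419, so (116561/45571) = (25419/45571)
flip (25419/45571) -> (45571/25419): both odd, 25419 mod 4 = 3, 45571 mod 4 = 3, so the flip contributes -1; sign now -1
(45571/25419): 45571 mod 25419 = 20152, so (45571/25419) = (20152/25419)
factor out 2^3: 20152 = 2^3·2519; with 25419 mod 8 = 3, (2/25419) = -1; sign now +1; continue with (2519/25419)
flip (2519/25419) -> (25419/2519): both odd, 2519 mod 4 = 3, 25419 mod 4 = 3, so the flip contributes -1; sign now -1
(25419/2519): 25419 mod 2519 = 229, so (25419/2519) = (229/2519)
flip (229/2519) -> (2519/229): both odd, 229 mod 4 = 1, 2519 mod 4 = 3, so the flip contributes +1; sign now -1
(2519/229): 2519 mod 229 = 0, so (2519/229) = (0/229)
reached (0/229); gcd(a, n) > 1, so (0/229) = 0 and the symbol is 0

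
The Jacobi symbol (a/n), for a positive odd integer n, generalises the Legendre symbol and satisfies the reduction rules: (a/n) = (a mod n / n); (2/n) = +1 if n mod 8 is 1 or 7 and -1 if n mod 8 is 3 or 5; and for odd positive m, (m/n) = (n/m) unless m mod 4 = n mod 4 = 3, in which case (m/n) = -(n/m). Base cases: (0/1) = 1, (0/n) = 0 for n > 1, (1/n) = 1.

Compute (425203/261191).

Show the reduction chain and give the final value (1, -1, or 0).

1

(425203/261191): 425203 mod 261191 = 164012, so (425203/261191) = (164012/261191)
factor out 2^2: 164012 = 2^2·41003; with 261191 mod 8 = 7, (2/261191) = +1; sign now +1; continue with (41003/261191)
flip (41003/261191) -> (261191/41003): both odd, 41003 mod 4 = 3, 261191 mod 4 = 3, so the flip contributes -1; sign now -1
(261191/41003): 261191 mod 41003 = 15173, so (261191/41003) = (15173/41003)
flip (15173/41003) -> (41003/15173): both odd, 15173 mod 4 = 1, 41003 mod 4 = 3, so the flip contributes +1; sign now -1
(41003/15173): 41003 mod 15173 = 10657, so (41003/15173) = (10657/15173)
flip (10657/15173) -> (15173/10657): both odd, 10657 mod 4 = 1, 15173 mod 4 = 1, so the flip contributes +1; sign now -1
(15173/10657): 15173 mod 10657 = 4516, so (15173/10657) = (4516/10657)
factor out 2^2: 4516 = 2^2·1129; with 10657 mod 8 = 1, (2/10657) = +1; sign now -1; continue with (1129/10657)
flip (1129/10657) -> (10657/1129): both odd, 1129 mod 4 = 1, 10657 mod 4 = 1, so the flip contributes +1; sign now -1
(10657/1129): 10657 mod 1129 = 496, so (10657/1129) = (496/1129)
factor out 2^4: 496 = 2^4·31; with 1129 mod 8 = 1, (2/1129) = +1; sign now -1; continue with (31/1129)
flip (31/1129) -> (1129/31): both odd, 31 mod 4 = 3, 1129 mod 4 = 1, so the flip contributes +1; sign now -1
(1129/31): 1129 mod 31 = 13, so (1129/31) = (13/31)
flip (13/31) -> (31/13): both odd, 13 mod 4 = 1, 31 mod 4 = 3, so the flip contributes +1; sign now -1
(31/13): 31 mod 13 = 5, so (31/13) = (5/13)
flip (5/13) -> (13/5): both odd, 5 mod 4 = 1, 13 mod 4 = 1, so the flip contributes +1; sign now -1
(13/5): 13 mod 5 = 3, so (13/5) = (3/5)
flip (3/5) -> (5/3): both odd, 3 mod 4 = 3, 5 mod 4 = 1, so the flip contributes +1; sign now -1
(5/3): 5 mod 3 = 2, so (5/3) = (2/3)
factor out 2^1: 2 = 2^1·1; with 3 mod 8 = 3, (2/3) = -1; sign now +1; continue with (1/3)
reached (1/3) = 1, so the symbol is +1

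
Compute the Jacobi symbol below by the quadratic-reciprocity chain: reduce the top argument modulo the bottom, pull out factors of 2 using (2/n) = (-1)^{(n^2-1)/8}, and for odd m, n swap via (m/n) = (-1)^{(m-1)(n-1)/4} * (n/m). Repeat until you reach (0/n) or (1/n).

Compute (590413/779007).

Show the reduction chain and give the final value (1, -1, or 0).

reciprocity: (590413/779007) = +1·(779007/590413) since 590413 mod 4 = 1, 779007 mod 4 = 3; sign now +1
(779007/590413) = (188594/590413)   [reduce mod 590413]
188594 = 2^1·94297; (2/590413) = -1 since 590413 mod 8 = 5, so (188594/590413) = (-1)^1·(94297/590413); sign now -1
reciprocity: (94297/590413) = +1·(590413/94297) since 94297 mod 4 = 1, 590413 mod 4 = 1; sign now -1
(590413/94297) = (24631/94297)   [reduce mod 94297]
reciprocity: (24631/94297) = +1·(94297/24631) since 24631 mod 4 = 3, 94297 mod 4 = 1; sign now -1
(94297/24631) = (20404/24631)   [reduce mod 24631]
20404 = 2^2·5101; (2/24631) = +1 since 24631 mod 8 = 7, so (20404/24631) = (+1)^2·(5101/24631); sign now -1
reciprocity: (5101/24631) = +1·(24631/5101) since 5101 mod 4 = 1, 24631 mod 4 = 3; sign now -1
(24631/5101) = (4227/5101)   [reduce mod 5101]
reciprocity: (4227/5101) = +1·(5101/4227) since 4227 mod 4 = 3, 5101 mod 4 = 1; sign now -1
(5101/4227) = (874/4227)   [reduce mod 4227]
874 = 2^1·437; (2/4227) = -1 since 4227 mod 8 = 3, so (874/4227) = (-1)^1·(437/4227); sign now +1
reciprocity: (437/4227) = +1·(4227/437) since 437 mod 4 = 1, 4227 mod 4 = 3; sign now +1
(4227/437) = (294/437)   [reduce mod 437]
294 = 2^1·147; (2/437) = -1 since 437 mod 8 = 5, so (294/437) = (-1)^1·(147/437); sign now -1
reciprocity: (147/437) = +1·(437/147) since 147 mod 4 = 3, 437 mod 4 = 1; sign now -1
(437/147) = (143/147)   [reduce mod 147]
reciprocity: (143/147) = -1·(147/143) since 143 mod 4 = 3, 147 mod 4 = 3; sign now +1
(147/143) = (4/143)   [reduce mod 143]
4 = 2^2·1; (2/143) = +1 since 143 mod 8 = 7, so (4/143) = (+1)^2·(1/143); sign now +1
(1/143) = 1; final value = sign = +1

1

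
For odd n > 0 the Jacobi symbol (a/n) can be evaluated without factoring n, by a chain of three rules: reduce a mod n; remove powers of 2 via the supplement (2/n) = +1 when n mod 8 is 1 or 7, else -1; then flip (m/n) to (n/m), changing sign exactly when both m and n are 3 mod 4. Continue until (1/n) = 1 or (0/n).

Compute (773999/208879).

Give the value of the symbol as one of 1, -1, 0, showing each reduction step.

-1

(773999/208879): 773999 mod 208879 = 147362, so (773999/208879) = (147362/208879)
factor out 2^1: 147362 = 2^1·73681; with 208879 mod 8 = 7, (2/208879) = +1; sign now +1; continue with (73681/208879)
flip (73681/208879) -> (208879/73681): both odd, 73681 mod 4 = 1, 208879 mod 4 = 3, so the flip contributes +1; sign now +1
(208879/73681): 208879 mod 73681 = 61517, so (208879/73681) = (61517/73681)
flip (61517/73681) -> (73681/61517): both odd, 61517 mod 4 = 1, 73681 mod 4 = 1, so the flip contributes +1; sign now +1
(73681/61517): 73681 mod 61517 = 12164, so (73681/61517) = (12164/61517)
factor out 2^2: 12164 = 2^2·3041; with 61517 mod 8 = 5, (2/61517) = -1; sign now +1; continue with (3041/61517)
flip (3041/61517) -> (61517/3041): both odd, 3041 mod 4 = 1, 61517 mod 4 = 1, so the flip contributes +1; sign now +1
(61517/3041): 61517 mod 3041 = 697, so (61517/3041) = (697/3041)
flip (697/3041) -> (3041/697): both odd, 697 mod 4 = 1, 3041 mod 4 = 1, so the flip contributes +1; sign now +1
(3041/697): 3041 mod 697 = 253, so (3041/697) = (253/697)
flip (253/697) -> (697/253): both odd, 253 mod 4 = 1, 697 mod 4 = 1, so the flip contributes +1; sign now +1
(697/253): 697 mod 253 = 191, so (697/253) = (191/253)
flip (191/253) -> (253/191): both odd, 191 mod 4 = 3, 253 mod 4 = 1, so the flip contributes +1; sign now +1
(253/191): 253 mod 191 = 62, so (253/191) = (62/191)
factor out 2^1: 62 = 2^1·31; with 191 mod 8 = 7, (2/191) = +1; sign now +1; continue with (31/191)
flip (31/191) -> (191/31): both odd, 31 mod 4 = 3, 191 mod 4 = 3, so the flip contributes -1; sign now -1
(191/31): 191 mod 31 = 5, so (191/31) = (5/31)
flip (5/31) -> (31/5): both odd, 5 mod 4 = 1, 31 mod 4 = 3, so the flip contributes +1; sign now -1
(31/5): 31 mod 5 = 1, so (31/5) = (1/5)
reached (1/5) = 1, so the symbol is -1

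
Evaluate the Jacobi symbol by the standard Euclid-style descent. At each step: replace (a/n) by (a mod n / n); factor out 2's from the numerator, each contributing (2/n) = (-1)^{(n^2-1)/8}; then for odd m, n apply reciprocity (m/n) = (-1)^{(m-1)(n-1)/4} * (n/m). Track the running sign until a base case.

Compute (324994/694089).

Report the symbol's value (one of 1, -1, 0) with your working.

324994 = 2^1·162497; (2/694089) = +1 since 694089 mod 8 = 1, so (324994/694089) = (+1)^1·(162497/694089); sign now +1
reciprocity: (162497/694089) = +1·(694089/162497) since 162497 mod 4 = 1, 694089 mod 4 = 1; sign now +1
(694089/162497) = (44101/162497)   [reduce mod 162497]
reciprocity: (44101/162497) = +1·(162497/44101) since 44101 mod 4 = 1, 162497 mod 4 = 1; sign now +1
(162497/44101) = (30194/44101)   [reduce mod 44101]
30194 = 2^1·15097; (2/44101) = -1 since 44101 mod 8 = 5, so (30194/44101) = (-1)^1·(15097/44101); sign now -1
reciprocity: (15097/44101) = +1·(44101/15097) since 15097 mod 4 = 1, 44101 mod 4 = 1; sign now -1
(44101/15097) = (13907/15097)   [reduce mod 15097]
reciprocity: (13907/15097) = +1·(15097/13907) since 13907 mod 4 = 3, 15097 mod 4 = 1; sign now -1
(15097/13907) = (1190/13907)   [reduce mod 13907]
1190 = 2^1·595; (2/13907) = -1 since 13907 mod 8 = 3, so (1190/13907) = (-1)^1·(595/13907); sign now +1
reciprocity: (595/13907) = -1·(13907/595) since 595 mod 4 = 3, 13907 mod 4 = 3; sign now -1
(13907/595) = (222/595)   [reduce mod 595]
222 = 2^1·111; (2/595) = -1 since 595 mod 8 = 3, so (222/595) = (-1)^1·(111/595); sign now +1
reciprocity: (111/595) = -1·(595/111) since 111 mod 4 = 3, 595 mod 4 = 3; sign now -1
(595/111) = (40/111)   [reduce mod 111]
40 = 2^3·5; (2/111) = +1 since 111 mod 8 = 7, so (40/111) = (+1)^3·(5/111); sign now -1
reciprocity: (5/111) = +1·(111/5) since 5 mod 4 = 1, 111 mod 4 = 3; sign now -1
(111/5) = (1/5)   [reduce mod 5]
(1/5) = 1; final value = sign = -1

-1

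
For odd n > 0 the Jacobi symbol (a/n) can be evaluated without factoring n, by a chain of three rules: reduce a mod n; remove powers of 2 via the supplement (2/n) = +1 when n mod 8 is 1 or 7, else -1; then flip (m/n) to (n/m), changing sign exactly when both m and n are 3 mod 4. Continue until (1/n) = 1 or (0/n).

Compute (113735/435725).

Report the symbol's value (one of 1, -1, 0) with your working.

reciprocity: (113735/435725) = +1·(435725/113735) since 113735 mod 4 = 3, 435725 mod 4 = 1; sign now +1
(435725/113735) = (94520/113735)   [reduce mod 113735]
94520 = 2^3·11815; (2/113735) = +1 since 113735 mod 8 = 7, so (94520/113735) = (+1)^3·(11815/113735); sign now +1
reciprocity: (11815/113735) = -1·(113735/11815) since 11815 mod 4 = 3, 113735 mod 4 = 3; sign now -1
(113735/11815) = (7400/11815)   [reduce mod 11815]
7400 = 2^3·925; (2/11815) = +1 since 11815 mod 8 = 7, so (7400/11815) = (+1)^3·(925/11815); sign now -1
reciprocity: (925/11815) = +1·(11815/925) since 925 mod 4 = 1, 11815 mod 4 = 3; sign now -1
(11815/925) = (715/925)   [reduce mod 925]
reciprocity: (715/925) = +1·(925/715) since 715 mod 4 = 3, 925 mod 4 = 1; sign now -1
(925/715) = (210/715)   [reduce mod 715]
210 = 2^1·105; (2/715) = -1 since 715 mod 8 = 3, so (210/715) = (-1)^1·(105/715); sign now +1
reciprocity: (105/715) = +1·(715/105) since 105 mod 4 = 1, 715 mod 4 = 3; sign now +1
(715/105) = (85/105)   [reduce mod 105]
reciprocity: (85/105) = +1·(105/85) since 85 mod 4 = 1, 105 mod 4 = 1; sign now +1
(105/85) = (20/85)   [reduce mod 85]
20 = 2^2·5; (2/85) = -1 since 85 mod 8 = 5, so (20/85) = (-1)^2·(5/85); sign now +1
reciprocity: (5/85) = +1·(85/5) since 5 mod 4 = 1, 85 mod 4 = 1; sign now +1
(85/5) = (0/5)   [reduce mod 5]
(0/5) = 0   [gcd(a, n) > 1]; final value = 0

0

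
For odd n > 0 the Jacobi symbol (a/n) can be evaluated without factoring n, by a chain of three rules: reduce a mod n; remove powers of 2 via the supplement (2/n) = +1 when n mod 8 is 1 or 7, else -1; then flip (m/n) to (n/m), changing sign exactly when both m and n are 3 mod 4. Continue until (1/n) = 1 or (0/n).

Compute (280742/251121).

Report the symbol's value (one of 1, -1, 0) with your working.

1

(280742/251121) = (29621/251121)   [reduce mod 251121]
reciprocity: (29621/251121) = +1·(251121/29621) since 29621 mod 4 = 1, 251121 mod 4 = 1; sign now +1
(251121/29621) = (14153/29621)   [reduce mod 29621]
reciprocity: (14153/29621) = +1·(29621/14153) since 14153 mod 4 = 1, 29621 mod 4 = 1; sign now +1
(29621/14153) = (1315/14153)   [reduce mod 14153]
reciprocity: (1315/14153) = +1·(14153/1315) since 1315 mod 4 = 3, 14153 mod 4 = 1; sign now +1
(14153/1315) = (1003/1315)   [reduce mod 1315]
reciprocity: (1003/1315) = -1·(1315/1003) since 1003 mod 4 = 3, 1315 mod 4 = 3; sign now -1
(1315/1003) = (312/1003)   [reduce mod 1003]
312 = 2^3·39; (2/1003) = -1 since 1003 mod 8 = 3, so (312/1003) = (-1)^3·(39/1003); sign now +1
reciprocity: (39/1003) = -1·(1003/39) since 39 mod 4 = 3, 1003 mod 4 = 3; sign now -1
(1003/39) = (28/39)   [reduce mod 39]
28 = 2^2·7; (2/39) = +1 since 39 mod 8 = 7, so (28/39) = (+1)^2·(7/39); sign now -1
reciprocity: (7/39) = -1·(39/7) since 7 mod 4 = 3, 39 mod 4 = 3; sign now +1
(39/7) = (4/7)   [reduce mod 7]
4 = 2^2·1; (2/7) = +1 since 7 mod 8 = 7, so (4/7) = (+1)^2·(1/7); sign now +1
(1/7) = 1; final value = sign = +1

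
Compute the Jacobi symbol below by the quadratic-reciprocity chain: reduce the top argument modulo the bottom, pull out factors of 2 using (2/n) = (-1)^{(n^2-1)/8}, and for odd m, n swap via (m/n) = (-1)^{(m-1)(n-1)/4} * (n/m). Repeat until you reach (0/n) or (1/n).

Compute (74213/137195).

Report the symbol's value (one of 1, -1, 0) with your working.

-1

reciprocity: (74213/137195) = +1·(137195/74213) since 74213 mod 4 = 1, 137195 mod 4 = 3; sign now +1
(137195/74213) = (62982/74213)   [reduce mod 74213]
62982 = 2^1·31491; (2/74213) = -1 since 74213 mod 8 = 5, so (62982/74213) = (-1)^1·(31491/74213); sign now -1
reciprocity: (31491/74213) = +1·(74213/31491) since 31491 mod 4 = 3, 74213 mod 4 = 1; sign now -1
(74213/31491) = (11231/31491)   [reduce mod 31491]
reciprocity: (11231/31491) = -1·(31491/11231) since 11231 mod 4 = 3, 31491 mod 4 = 3; sign now +1
(31491/11231) = (9029/11231)   [reduce mod 11231]
reciprocity: (9029/11231) = +1·(11231/9029) since 9029 mod 4 = 1, 11231 mod 4 = 3; sign now +1
(11231/9029) = (2202/9029)   [reduce mod 9029]
2202 = 2^1·1101; (2/9029) = -1 since 9029 mod 8 = 5, so (2202/9029) = (-1)^1·(1101/9029); sign now -1
reciprocity: (1101/9029) = +1·(9029/1101) since 1101 mod 4 = 1, 9029 mod 4 = 1; sign now -1
(9029/1101) = (221/1101)   [reduce mod 1101]
reciprocity: (221/1101) = +1·(1101/221) since 221 mod 4 = 1, 1101 mod 4 = 1; sign now -1
(1101/221) = (217/221)   [reduce mod 221]
reciprocity: (217/221) = +1·(221/217) since 217 mod 4 = 1, 221 mod 4 = 1; sign now -1
(221/217) = (4/217)   [reduce mod 217]
4 = 2^2·1; (2/217) = +1 since 217 mod 8 = 1, so (4/217) = (+1)^2·(1/217); sign now -1
(1/217) = 1; final value = sign = -1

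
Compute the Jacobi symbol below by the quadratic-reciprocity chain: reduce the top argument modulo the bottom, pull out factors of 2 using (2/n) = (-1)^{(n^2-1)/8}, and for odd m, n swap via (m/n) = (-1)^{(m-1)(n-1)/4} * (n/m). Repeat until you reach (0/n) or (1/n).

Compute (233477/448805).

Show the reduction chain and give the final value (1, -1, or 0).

flip (233477/448805) -> (448805/233477): both odd, 233477 mod 4 = 1, 448805 mod 4 = 1, so the flip contributes +1; sign now +1
(448805/233477): 448805 mod 233477 = 215328, so (448805/233477) = (215328/233477)
factor out 2^5: 215328 = 2^5·6729; with 233477 mod 8 = 5, (2/233477) = -1; sign now -1; continue with (6729/233477)
flip (6729/233477) -> (233477/6729): both odd, 6729 mod 4 = 1, 233477 mod 4 = 1, so the flip contributes +1; sign now -1
(233477/6729): 233477 mod 6729 = 4691, so (233477/6729) = (4691/6729)
flip (4691/6729) -> (6729/4691): both odd, 4691 mod 4 = 3, 6729 mod 4 = 1, so the flip contributes +1; sign now -1
(6729/4691): 6729 mod 4691 = 2038, so (6729/4691) = (2038/4691)
factor out 2^1: 2038 = 2^1·1019; with 4691 mod 8 = 3, (2/4691) = -1; sign now +1; continue with (1019/4691)
flip (1019/4691) -> (4691/1019): both odd, 1019 mod 4 = 3, 4691 mod 4 = 3, so the flip contributes -1; sign now -1
(4691/1019): 4691 mod 1019 = 615, so (4691/1019) = (615/1019)
flip (615/1019) -> (1019/615): both odd, 615 mod 4 = 3, 1019 mod 4 = 3, so the flip contributes -1; sign now +1
(1019/615): 1019 mod 615 = 404, so (1019/615) = (404/615)
factor out 2^2: 404 = 2^2·101; with 615 mod 8 = 7, (2/615) = +1; sign now +1; continue with (101/615)
flip (101/615) -> (615/101): both odd, 101 mod 4 = 1, 615 mod 4 = 3, so the flip contributes +1; sign now +1
(615/101): 615 mod 101 = 9, so (615/101) = (9/101)
flip (9/101) -> (101/9): both odd, 9 mod 4 = 1, 101 mod 4 = 1, so the flip contributes +1; sign now +1
(101/9): 101 mod 9 = 2, so (101/9) = (2/9)
factor out 2^1: 2 = 2^1·1; with 9 mod 8 = 1, (2/9) = +1; sign now +1; continue with (1/9)
reached (1/9) = 1, so the symbol is +1

1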